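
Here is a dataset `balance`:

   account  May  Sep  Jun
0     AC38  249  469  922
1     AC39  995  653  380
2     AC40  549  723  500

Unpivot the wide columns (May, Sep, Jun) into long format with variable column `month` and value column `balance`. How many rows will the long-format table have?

3 account values × 3 melted columns = 9 rows.

9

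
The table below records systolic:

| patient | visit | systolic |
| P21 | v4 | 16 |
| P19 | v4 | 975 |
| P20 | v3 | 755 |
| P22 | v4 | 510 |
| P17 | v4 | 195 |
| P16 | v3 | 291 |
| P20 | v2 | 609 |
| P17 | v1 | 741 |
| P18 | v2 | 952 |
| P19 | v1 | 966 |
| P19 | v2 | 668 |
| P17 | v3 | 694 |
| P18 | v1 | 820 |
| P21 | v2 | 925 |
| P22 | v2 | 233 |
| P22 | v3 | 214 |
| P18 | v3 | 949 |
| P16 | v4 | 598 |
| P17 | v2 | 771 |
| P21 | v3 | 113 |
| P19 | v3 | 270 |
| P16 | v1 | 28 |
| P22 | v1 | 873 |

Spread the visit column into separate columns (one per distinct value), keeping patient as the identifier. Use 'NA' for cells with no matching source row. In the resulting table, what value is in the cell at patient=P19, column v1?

966

The long row with patient=P19, visit=v1 has systolic=966.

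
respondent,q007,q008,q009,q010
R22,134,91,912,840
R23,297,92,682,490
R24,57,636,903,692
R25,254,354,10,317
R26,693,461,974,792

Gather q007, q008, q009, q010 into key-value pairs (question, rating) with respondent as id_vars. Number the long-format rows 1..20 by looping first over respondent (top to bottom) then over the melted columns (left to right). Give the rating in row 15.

20 rows total (5 × 4). Row 15: index ⌊(15-1)/4⌋ = 3 into respondent → R25; (15-1) mod 4 = 2 into the melted columns → q009.
So row 15 is (R25, q009, 10); rating = 10.

10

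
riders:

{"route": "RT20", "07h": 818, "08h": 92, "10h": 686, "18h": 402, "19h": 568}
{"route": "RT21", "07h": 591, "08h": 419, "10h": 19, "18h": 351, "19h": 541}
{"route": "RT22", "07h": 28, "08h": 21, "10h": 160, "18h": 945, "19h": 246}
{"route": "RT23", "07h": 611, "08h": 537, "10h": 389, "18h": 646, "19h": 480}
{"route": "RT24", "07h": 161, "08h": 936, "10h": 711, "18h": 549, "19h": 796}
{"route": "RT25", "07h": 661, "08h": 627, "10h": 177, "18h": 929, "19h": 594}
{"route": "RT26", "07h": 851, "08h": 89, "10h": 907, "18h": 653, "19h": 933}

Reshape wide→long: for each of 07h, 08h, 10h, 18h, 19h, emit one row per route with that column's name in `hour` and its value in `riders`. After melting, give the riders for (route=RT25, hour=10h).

Unpivoting turns each (route, wide-column) pair into one long row.
The wide cell at row RT25, column 10h holds 177, so the long row (RT25, 10h) has riders=177.

177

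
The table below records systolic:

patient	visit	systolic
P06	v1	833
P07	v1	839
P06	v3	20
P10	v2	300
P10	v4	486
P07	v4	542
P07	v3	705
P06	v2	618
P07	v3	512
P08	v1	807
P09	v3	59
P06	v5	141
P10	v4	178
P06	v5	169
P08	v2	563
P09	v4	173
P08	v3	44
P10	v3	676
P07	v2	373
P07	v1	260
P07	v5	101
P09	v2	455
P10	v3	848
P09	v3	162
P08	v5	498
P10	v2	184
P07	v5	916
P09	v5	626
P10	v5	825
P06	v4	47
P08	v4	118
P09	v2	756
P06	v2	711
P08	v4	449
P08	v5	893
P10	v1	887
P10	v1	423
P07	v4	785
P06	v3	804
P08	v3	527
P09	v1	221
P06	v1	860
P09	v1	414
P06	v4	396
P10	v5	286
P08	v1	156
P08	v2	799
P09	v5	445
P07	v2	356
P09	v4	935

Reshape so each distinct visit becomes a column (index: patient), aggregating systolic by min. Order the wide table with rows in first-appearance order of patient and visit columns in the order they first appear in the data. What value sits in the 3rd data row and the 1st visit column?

423

With rows in first-appearance order of patient, row 3 is patient=P10. visit columns in first-appearance order: v1, v3, v2, v4, v5; column 1 is v1.
Long rows with patient=P10, visit=v1: min(887, 423) = 423.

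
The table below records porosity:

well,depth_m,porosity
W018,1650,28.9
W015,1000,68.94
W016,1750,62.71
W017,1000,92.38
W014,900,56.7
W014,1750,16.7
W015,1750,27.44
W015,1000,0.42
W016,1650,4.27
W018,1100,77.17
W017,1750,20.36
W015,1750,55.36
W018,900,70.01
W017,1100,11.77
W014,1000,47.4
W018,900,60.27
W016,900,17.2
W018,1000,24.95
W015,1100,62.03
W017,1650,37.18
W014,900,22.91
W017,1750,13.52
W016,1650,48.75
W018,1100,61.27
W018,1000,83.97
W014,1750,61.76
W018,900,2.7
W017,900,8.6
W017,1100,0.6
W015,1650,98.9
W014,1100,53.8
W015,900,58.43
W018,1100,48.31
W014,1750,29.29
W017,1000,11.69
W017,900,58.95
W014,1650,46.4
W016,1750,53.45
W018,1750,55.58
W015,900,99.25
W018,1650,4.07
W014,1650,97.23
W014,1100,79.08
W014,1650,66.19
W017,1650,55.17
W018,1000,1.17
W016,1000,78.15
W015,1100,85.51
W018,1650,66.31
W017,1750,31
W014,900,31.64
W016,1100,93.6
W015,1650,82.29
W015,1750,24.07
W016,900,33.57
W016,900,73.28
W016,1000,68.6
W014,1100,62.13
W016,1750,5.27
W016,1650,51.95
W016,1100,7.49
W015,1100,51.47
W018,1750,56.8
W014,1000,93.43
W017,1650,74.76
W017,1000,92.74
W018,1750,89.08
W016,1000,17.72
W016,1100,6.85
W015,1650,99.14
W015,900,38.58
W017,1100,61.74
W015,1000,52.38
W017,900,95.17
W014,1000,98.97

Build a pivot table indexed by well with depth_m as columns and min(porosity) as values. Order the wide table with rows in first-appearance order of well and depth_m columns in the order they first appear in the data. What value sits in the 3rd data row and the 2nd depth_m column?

17.72

With rows in first-appearance order of well, row 3 is well=W016. depth_m columns in first-appearance order: 1650, 1000, 1750, 900, 1100; column 2 is 1000.
Long rows with well=W016, depth_m=1000: min(78.15, 68.6, 17.72) = 17.72.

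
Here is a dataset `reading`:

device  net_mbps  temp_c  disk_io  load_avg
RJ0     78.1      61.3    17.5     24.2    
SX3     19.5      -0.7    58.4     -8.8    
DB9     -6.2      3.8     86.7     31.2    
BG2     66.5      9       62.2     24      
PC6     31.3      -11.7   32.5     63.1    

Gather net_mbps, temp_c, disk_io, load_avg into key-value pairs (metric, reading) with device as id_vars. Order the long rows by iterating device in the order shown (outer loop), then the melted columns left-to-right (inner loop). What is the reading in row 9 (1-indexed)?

-6.2

20 rows total (5 × 4). Row 9: index ⌊(9-1)/4⌋ = 2 into device → DB9; (9-1) mod 4 = 0 into the melted columns → net_mbps.
So row 9 is (DB9, net_mbps, -6.2); reading = -6.2.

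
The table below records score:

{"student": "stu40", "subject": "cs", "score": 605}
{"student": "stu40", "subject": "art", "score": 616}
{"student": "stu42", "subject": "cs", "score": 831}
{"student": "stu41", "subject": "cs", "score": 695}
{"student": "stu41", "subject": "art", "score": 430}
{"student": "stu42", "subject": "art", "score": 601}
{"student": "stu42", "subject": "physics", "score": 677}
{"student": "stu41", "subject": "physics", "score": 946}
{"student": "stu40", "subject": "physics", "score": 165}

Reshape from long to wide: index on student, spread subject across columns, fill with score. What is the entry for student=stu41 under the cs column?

695

Wide layout: rows indexed by student, columns are the 3 distinct subject values (cs, art, physics).
Cell (student=stu41, subject=cs) draws from the long row where student=stu41 and subject=cs, which has score=695.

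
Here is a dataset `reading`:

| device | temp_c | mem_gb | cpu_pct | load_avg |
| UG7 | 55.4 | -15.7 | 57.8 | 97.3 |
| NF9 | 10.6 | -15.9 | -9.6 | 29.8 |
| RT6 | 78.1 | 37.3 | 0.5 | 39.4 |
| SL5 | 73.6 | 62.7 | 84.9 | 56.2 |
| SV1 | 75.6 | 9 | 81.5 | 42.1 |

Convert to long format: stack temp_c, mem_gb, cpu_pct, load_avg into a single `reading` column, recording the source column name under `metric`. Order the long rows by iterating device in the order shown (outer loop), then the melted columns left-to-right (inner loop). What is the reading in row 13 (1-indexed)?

73.6

20 rows total (5 × 4). Row 13: index ⌊(13-1)/4⌋ = 3 into device → SL5; (13-1) mod 4 = 0 into the melted columns → temp_c.
So row 13 is (SL5, temp_c, 73.6); reading = 73.6.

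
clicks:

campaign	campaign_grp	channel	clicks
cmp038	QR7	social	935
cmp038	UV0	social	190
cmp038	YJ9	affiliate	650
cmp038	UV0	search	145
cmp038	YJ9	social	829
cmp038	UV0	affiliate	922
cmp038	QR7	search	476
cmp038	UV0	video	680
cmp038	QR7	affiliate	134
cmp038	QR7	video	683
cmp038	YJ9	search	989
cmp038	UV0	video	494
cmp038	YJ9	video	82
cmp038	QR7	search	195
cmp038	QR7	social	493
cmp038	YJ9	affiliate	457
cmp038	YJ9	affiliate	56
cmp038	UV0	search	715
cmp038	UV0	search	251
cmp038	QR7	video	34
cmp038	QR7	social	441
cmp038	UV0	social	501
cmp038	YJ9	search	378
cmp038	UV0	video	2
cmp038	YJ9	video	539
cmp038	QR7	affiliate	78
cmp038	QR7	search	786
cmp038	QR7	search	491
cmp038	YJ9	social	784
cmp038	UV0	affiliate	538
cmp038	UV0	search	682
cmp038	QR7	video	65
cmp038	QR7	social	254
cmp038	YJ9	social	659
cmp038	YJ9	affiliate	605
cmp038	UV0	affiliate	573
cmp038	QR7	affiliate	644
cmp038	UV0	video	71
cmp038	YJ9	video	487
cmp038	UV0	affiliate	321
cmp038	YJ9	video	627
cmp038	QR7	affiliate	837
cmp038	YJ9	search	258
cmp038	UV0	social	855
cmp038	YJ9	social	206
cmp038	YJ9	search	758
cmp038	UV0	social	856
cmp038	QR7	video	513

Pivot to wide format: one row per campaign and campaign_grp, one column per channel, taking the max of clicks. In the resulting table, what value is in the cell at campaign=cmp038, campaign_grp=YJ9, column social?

829

Rows with campaign=cmp038, campaign_grp=YJ9 and channel=social: clicks values are 829, 784, 659, 206.
max(829, 784, 659, 206) = 829.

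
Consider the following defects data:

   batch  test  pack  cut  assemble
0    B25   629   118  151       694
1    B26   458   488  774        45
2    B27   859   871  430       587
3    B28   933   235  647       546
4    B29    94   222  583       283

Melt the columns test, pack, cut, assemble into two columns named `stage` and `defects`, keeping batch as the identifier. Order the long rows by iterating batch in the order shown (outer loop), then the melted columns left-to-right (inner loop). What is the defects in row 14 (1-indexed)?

235

20 rows total (5 × 4). Row 14: index ⌊(14-1)/4⌋ = 3 into batch → B28; (14-1) mod 4 = 1 into the melted columns → pack.
So row 14 is (B28, pack, 235); defects = 235.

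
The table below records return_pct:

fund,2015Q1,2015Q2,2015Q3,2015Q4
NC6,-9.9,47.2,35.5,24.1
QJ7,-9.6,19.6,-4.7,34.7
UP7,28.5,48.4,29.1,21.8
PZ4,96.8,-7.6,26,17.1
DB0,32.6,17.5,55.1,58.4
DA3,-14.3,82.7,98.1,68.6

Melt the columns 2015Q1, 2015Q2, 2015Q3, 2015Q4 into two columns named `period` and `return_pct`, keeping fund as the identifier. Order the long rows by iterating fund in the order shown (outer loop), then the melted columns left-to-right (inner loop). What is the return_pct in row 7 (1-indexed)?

24 rows total (6 × 4). Row 7: index ⌊(7-1)/4⌋ = 1 into fund → QJ7; (7-1) mod 4 = 2 into the melted columns → 2015Q3.
So row 7 is (QJ7, 2015Q3, -4.7); return_pct = -4.7.

-4.7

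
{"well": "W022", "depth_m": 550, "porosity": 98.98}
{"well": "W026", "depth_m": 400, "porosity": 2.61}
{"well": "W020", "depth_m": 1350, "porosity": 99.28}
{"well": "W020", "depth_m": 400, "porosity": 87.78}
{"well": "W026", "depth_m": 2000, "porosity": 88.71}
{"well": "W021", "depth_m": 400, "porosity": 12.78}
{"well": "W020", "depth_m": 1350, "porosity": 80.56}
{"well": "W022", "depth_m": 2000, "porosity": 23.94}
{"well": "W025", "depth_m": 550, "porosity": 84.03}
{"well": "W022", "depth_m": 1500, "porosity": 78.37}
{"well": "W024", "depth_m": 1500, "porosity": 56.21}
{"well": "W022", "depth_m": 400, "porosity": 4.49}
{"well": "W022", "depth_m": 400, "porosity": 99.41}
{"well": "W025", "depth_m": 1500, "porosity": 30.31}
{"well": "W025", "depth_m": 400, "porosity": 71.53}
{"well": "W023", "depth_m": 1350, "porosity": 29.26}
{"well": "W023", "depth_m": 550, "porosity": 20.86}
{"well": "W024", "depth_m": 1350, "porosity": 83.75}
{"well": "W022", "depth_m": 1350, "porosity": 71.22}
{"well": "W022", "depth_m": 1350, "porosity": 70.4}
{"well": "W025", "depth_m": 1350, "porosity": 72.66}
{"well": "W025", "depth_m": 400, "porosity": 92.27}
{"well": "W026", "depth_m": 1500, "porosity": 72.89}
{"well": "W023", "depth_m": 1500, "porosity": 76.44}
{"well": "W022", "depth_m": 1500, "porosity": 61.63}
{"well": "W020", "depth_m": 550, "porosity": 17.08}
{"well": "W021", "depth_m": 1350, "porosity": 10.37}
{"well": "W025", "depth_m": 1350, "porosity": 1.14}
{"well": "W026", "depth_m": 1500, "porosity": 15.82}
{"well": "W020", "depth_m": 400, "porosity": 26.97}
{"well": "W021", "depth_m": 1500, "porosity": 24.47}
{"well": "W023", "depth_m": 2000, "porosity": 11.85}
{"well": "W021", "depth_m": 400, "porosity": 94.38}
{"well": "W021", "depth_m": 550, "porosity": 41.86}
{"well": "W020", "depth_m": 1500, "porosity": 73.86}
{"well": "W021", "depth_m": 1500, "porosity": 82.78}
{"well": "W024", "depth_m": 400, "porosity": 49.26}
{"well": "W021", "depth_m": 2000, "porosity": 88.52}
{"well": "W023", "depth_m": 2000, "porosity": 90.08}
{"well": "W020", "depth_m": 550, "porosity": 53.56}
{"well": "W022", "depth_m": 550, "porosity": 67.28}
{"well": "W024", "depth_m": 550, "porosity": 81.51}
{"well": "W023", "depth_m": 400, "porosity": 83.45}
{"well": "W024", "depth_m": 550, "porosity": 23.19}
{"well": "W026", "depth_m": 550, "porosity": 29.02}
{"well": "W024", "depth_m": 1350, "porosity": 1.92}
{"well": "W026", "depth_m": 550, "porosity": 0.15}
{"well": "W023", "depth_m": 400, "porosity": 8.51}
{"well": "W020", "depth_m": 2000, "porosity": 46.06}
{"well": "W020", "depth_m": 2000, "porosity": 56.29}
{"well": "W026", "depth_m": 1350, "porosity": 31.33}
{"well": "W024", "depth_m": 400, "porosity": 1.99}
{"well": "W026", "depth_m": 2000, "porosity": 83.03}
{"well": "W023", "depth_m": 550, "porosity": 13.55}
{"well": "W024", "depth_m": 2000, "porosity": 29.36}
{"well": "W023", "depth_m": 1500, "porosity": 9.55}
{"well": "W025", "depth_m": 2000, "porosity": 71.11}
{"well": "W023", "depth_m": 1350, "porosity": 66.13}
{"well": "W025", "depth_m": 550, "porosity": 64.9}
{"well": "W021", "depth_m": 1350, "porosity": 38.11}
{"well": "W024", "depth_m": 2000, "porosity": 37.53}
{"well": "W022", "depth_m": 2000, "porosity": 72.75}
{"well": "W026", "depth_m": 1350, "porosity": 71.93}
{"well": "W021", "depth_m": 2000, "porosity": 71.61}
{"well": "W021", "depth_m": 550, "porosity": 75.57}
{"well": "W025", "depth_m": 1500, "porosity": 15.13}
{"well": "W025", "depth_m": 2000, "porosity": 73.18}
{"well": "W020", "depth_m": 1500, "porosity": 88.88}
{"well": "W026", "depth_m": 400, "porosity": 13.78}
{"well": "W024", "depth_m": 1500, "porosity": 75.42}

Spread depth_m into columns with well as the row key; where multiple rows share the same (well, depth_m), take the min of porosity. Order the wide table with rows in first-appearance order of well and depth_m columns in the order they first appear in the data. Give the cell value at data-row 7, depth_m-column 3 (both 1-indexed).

29.26

With rows in first-appearance order of well, row 7 is well=W023. depth_m columns in first-appearance order: 550, 400, 1350, 2000, 1500; column 3 is 1350.
Long rows with well=W023, depth_m=1350: min(29.26, 66.13) = 29.26.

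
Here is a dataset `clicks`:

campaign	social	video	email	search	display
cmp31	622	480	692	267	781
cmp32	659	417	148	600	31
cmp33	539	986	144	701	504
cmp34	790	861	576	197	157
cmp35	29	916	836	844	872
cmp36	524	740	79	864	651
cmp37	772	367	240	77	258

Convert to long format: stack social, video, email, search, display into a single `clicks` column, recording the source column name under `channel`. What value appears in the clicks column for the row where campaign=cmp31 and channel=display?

Unpivoting turns each (campaign, wide-column) pair into one long row.
The wide cell at row cmp31, column display holds 781, so the long row (cmp31, display) has clicks=781.

781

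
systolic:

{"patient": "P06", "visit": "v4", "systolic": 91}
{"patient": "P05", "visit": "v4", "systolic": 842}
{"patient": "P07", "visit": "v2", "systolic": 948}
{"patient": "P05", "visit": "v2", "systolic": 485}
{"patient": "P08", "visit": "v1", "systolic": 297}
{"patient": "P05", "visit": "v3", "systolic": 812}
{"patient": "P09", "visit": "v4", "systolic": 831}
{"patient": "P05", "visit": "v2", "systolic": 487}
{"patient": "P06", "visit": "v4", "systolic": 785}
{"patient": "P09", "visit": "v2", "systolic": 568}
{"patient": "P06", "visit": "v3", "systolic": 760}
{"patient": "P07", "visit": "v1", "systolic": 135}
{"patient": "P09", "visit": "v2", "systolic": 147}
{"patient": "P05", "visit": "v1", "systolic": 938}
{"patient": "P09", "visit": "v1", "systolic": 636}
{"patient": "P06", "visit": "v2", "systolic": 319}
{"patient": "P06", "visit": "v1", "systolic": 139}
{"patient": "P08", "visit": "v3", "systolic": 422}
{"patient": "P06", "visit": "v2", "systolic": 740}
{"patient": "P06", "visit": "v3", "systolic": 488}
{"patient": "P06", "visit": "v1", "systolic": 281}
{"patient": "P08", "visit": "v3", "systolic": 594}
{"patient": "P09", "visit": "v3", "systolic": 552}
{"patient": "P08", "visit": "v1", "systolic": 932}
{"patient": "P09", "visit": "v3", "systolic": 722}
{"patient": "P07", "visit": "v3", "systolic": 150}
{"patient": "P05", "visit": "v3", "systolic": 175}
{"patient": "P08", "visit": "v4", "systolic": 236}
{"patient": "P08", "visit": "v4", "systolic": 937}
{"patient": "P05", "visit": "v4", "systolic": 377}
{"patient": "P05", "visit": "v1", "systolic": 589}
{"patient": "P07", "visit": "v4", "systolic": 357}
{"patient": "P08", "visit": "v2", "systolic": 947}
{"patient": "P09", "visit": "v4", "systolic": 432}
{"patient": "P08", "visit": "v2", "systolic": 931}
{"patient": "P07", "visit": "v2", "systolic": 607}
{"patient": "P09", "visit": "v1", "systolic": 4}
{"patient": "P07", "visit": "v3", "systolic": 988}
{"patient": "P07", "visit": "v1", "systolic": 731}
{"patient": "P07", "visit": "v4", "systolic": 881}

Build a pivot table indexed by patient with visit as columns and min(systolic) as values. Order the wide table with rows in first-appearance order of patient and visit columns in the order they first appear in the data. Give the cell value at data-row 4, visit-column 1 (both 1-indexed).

With rows in first-appearance order of patient, row 4 is patient=P08. visit columns in first-appearance order: v4, v2, v1, v3; column 1 is v4.
Long rows with patient=P08, visit=v4: min(236, 937) = 236.

236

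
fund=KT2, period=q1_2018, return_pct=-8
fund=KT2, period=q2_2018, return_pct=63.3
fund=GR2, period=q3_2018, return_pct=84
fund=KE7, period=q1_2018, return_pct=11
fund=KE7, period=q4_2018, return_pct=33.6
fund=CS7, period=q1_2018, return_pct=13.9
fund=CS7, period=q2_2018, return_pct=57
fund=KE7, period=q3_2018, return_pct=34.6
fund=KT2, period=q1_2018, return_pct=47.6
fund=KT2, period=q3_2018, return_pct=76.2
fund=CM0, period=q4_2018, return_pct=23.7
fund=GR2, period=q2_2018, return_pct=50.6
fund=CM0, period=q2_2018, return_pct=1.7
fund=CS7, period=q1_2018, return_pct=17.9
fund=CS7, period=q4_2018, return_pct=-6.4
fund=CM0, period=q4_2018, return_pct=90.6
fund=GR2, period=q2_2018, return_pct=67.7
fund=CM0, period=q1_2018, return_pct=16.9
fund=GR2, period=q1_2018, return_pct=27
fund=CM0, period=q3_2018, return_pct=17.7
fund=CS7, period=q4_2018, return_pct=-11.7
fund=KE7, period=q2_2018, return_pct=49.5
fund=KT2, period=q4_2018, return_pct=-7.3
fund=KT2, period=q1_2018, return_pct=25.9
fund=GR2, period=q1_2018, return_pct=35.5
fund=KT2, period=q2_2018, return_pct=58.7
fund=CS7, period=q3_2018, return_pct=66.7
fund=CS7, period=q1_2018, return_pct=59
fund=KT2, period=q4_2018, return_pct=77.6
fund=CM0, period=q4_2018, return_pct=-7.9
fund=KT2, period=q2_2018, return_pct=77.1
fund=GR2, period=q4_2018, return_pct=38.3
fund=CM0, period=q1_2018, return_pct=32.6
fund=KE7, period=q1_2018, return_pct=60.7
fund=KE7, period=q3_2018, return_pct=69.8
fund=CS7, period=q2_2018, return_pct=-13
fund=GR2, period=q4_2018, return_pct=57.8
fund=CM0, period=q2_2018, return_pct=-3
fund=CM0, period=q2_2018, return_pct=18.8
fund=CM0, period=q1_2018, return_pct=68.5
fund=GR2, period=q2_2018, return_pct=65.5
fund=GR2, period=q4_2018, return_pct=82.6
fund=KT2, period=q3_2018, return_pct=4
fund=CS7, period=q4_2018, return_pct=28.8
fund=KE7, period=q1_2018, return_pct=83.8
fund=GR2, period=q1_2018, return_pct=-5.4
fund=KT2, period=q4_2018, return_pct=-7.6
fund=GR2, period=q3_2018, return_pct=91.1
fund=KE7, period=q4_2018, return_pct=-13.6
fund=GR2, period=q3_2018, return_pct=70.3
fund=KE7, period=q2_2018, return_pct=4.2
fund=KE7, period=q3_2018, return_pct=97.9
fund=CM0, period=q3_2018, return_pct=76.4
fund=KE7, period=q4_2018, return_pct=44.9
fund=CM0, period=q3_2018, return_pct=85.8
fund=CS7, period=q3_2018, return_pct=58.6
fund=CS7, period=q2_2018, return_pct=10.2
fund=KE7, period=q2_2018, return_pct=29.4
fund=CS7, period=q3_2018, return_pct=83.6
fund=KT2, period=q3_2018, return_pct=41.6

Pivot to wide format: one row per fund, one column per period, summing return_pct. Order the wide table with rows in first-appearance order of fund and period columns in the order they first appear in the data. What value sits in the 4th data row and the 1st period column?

90.8

With rows in first-appearance order of fund, row 4 is fund=CS7. period columns in first-appearance order: q1_2018, q2_2018, q3_2018, q4_2018; column 1 is q1_2018.
Long rows with fund=CS7, period=q1_2018: 13.9 + 17.9 + 59 = 90.8.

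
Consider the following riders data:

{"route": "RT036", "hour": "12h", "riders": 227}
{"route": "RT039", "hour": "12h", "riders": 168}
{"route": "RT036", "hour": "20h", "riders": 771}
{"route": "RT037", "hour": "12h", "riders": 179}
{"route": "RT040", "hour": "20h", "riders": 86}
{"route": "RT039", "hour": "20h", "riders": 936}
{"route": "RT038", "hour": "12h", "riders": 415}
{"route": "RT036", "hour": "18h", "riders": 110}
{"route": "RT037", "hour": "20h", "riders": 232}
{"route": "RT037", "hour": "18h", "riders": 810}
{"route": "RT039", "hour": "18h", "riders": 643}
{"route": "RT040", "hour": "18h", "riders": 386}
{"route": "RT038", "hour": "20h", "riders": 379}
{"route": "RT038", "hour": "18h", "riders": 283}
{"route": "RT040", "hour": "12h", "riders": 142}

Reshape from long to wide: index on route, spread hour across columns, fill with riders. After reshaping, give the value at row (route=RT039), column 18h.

Wide layout: rows indexed by route, columns are the 3 distinct hour values (12h, 20h, 18h).
Cell (route=RT039, hour=18h) draws from the long row where route=RT039 and hour=18h, which has riders=643.

643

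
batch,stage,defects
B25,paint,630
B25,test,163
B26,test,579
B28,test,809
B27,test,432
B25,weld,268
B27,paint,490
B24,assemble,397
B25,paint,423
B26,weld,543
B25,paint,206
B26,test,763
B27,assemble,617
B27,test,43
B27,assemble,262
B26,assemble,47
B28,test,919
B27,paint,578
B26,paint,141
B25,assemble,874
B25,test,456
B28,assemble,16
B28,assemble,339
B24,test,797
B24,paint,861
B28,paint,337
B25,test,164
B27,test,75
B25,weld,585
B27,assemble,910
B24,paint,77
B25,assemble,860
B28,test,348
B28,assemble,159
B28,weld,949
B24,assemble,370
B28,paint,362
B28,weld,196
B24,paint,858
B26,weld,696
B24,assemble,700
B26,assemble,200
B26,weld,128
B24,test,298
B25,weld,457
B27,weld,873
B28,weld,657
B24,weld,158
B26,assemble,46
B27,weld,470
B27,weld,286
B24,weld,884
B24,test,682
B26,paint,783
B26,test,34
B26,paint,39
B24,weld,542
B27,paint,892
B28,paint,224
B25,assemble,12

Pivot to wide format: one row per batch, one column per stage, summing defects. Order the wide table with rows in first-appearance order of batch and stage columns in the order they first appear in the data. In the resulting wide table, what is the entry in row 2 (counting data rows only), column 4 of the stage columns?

With rows in first-appearance order of batch, row 2 is batch=B26. stage columns in first-appearance order: paint, test, weld, assemble; column 4 is assemble.
Long rows with batch=B26, stage=assemble: 47 + 200 + 46 = 293.

293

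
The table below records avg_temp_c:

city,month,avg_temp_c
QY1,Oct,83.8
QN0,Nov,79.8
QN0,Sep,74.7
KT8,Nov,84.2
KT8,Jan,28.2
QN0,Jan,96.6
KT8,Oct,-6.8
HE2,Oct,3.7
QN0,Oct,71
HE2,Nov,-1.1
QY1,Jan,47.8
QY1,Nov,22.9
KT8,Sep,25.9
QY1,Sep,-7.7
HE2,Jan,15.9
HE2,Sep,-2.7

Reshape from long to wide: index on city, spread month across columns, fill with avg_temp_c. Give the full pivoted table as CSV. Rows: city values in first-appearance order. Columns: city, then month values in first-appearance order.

city,Oct,Nov,Sep,Jan
QY1,83.8,22.9,-7.7,47.8
QN0,71,79.8,74.7,96.6
KT8,-6.8,84.2,25.9,28.2
HE2,3.7,-1.1,-2.7,15.9

Columns: city plus the 4 distinct month values (Oct, Nov, Sep, Jan).
For example, row QY1 column Oct takes avg_temp_c=83.8 from the long row (QY1, Oct).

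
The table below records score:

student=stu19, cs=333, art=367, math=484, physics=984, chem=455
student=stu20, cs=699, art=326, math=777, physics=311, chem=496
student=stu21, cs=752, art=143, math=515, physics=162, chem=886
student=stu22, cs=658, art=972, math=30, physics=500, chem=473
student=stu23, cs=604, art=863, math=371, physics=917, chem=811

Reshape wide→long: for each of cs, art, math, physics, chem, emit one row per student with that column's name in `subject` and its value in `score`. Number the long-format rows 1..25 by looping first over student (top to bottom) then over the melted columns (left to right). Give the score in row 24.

917

25 rows total (5 × 5). Row 24: index ⌊(24-1)/5⌋ = 4 into student → stu23; (24-1) mod 5 = 3 into the melted columns → physics.
So row 24 is (stu23, physics, 917); score = 917.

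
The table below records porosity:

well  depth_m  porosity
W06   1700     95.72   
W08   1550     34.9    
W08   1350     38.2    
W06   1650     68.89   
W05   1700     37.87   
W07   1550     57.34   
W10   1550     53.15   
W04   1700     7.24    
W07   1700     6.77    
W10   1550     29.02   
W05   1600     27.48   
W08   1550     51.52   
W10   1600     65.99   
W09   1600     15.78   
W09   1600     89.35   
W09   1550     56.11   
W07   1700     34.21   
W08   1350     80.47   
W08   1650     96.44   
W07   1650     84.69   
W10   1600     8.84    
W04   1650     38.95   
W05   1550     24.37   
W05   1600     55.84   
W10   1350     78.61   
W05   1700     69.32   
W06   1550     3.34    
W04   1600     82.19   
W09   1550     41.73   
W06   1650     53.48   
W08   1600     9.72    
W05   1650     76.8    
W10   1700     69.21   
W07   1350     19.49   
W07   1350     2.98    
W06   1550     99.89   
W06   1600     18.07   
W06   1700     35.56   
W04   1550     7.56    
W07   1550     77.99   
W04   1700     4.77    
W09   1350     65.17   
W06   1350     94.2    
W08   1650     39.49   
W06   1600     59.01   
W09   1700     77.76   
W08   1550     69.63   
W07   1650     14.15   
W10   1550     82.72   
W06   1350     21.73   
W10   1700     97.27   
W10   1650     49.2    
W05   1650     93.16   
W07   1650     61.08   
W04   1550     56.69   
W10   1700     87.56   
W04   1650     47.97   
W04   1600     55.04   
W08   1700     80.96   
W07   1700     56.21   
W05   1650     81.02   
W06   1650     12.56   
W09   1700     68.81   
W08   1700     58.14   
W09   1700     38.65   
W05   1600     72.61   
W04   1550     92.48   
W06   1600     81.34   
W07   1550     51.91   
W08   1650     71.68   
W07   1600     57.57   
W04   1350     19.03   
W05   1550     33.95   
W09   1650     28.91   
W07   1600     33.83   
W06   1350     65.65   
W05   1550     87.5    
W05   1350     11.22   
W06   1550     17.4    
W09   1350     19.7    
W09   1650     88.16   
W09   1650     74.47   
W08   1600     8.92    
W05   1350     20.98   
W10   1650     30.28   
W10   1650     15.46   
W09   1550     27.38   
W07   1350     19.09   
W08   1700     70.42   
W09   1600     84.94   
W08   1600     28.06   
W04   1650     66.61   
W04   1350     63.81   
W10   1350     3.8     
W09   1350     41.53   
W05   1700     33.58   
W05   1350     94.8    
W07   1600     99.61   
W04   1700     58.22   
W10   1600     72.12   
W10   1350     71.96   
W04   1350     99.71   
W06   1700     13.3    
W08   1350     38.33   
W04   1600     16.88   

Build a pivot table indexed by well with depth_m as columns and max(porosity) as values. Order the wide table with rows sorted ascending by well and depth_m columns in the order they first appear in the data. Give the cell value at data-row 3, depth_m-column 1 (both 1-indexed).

95.72

With rows sorted ascending by well, row 3 is well=W06. depth_m columns in first-appearance order: 1700, 1550, 1350, 1650, 1600; column 1 is 1700.
Long rows with well=W06, depth_m=1700: max(95.72, 35.56, 13.3) = 95.72.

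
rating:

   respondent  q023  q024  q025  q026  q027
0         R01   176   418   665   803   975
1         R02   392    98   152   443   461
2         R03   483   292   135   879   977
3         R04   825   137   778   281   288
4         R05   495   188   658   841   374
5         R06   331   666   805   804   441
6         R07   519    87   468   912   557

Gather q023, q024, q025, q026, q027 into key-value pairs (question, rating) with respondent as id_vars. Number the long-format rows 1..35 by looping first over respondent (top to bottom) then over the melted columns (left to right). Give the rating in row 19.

35 rows total (7 × 5). Row 19: index ⌊(19-1)/5⌋ = 3 into respondent → R04; (19-1) mod 5 = 3 into the melted columns → q026.
So row 19 is (R04, q026, 281); rating = 281.

281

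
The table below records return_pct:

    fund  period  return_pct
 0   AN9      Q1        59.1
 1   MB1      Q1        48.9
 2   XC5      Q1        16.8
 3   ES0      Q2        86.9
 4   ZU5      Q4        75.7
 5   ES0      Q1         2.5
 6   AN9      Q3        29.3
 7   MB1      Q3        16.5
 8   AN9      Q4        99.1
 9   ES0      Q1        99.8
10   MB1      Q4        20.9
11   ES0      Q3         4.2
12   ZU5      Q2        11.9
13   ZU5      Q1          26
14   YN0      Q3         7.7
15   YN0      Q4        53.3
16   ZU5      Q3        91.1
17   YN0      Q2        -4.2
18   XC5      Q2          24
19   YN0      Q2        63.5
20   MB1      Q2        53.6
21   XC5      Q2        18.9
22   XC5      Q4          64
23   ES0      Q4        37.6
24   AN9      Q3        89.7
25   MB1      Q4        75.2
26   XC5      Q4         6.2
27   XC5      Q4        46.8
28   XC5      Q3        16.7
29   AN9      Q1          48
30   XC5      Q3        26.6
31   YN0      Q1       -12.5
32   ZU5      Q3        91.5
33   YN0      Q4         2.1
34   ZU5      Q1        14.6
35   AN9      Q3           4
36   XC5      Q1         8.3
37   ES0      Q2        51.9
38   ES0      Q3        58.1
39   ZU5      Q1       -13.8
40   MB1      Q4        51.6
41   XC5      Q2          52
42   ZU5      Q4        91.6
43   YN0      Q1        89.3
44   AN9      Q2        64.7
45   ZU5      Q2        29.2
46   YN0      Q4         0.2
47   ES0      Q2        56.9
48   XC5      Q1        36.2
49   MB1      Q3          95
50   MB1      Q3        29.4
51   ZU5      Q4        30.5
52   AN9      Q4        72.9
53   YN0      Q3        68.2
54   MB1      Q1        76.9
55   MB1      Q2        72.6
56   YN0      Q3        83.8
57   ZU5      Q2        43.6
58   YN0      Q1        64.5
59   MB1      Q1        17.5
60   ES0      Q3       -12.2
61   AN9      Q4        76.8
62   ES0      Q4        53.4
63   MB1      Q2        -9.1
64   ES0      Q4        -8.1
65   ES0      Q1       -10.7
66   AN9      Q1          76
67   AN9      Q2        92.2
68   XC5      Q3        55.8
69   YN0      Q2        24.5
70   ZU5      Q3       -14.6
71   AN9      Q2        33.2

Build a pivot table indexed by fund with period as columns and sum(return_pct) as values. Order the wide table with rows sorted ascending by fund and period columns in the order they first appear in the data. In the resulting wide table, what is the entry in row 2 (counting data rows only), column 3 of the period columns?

With rows sorted ascending by fund, row 2 is fund=ES0. period columns in first-appearance order: Q1, Q2, Q4, Q3; column 3 is Q4.
Long rows with fund=ES0, period=Q4: 37.6 + 53.4 + -8.1 = 82.9.

82.9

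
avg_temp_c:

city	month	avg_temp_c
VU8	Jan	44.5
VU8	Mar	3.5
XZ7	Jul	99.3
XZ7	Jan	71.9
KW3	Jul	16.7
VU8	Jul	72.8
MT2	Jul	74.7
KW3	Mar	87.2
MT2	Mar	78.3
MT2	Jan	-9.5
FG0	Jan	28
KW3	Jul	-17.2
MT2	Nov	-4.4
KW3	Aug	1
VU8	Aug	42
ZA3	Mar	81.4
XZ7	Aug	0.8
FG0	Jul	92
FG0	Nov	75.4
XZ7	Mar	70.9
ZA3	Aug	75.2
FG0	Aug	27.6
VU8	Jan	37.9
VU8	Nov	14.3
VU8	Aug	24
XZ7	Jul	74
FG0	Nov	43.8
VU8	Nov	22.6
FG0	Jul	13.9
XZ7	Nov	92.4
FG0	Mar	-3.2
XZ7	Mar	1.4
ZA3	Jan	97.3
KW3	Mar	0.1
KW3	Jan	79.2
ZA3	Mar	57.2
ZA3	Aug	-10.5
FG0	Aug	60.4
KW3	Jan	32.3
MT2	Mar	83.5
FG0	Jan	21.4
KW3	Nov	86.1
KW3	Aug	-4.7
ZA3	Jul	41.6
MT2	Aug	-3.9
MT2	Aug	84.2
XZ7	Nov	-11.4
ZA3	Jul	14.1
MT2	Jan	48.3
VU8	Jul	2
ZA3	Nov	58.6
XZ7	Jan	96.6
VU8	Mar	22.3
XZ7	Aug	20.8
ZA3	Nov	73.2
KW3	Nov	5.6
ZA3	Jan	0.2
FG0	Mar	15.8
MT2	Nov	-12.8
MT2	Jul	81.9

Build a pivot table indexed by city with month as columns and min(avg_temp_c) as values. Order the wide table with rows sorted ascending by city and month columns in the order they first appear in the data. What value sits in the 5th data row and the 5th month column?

With rows sorted ascending by city, row 5 is city=XZ7. month columns in first-appearance order: Jan, Mar, Jul, Nov, Aug; column 5 is Aug.
Long rows with city=XZ7, month=Aug: min(0.8, 20.8) = 0.8.

0.8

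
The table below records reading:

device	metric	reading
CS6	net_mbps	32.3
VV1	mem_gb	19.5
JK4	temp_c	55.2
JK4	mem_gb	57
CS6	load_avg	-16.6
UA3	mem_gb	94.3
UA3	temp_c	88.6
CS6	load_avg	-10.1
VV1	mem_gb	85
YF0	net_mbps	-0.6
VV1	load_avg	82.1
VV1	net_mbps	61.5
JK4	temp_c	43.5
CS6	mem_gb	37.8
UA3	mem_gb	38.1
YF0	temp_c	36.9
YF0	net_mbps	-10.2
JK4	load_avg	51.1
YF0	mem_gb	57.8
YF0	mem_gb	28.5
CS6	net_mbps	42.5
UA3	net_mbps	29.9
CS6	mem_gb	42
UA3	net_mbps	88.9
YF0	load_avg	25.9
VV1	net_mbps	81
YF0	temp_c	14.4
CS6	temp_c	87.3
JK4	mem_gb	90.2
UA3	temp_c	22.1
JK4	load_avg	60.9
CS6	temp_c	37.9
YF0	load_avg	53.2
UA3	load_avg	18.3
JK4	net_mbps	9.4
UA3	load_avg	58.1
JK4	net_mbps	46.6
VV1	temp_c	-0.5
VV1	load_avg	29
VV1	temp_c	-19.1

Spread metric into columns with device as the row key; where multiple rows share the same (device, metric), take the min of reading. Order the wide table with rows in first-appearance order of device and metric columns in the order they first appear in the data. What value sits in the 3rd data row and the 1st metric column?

9.4

With rows in first-appearance order of device, row 3 is device=JK4. metric columns in first-appearance order: net_mbps, mem_gb, temp_c, load_avg; column 1 is net_mbps.
Long rows with device=JK4, metric=net_mbps: min(9.4, 46.6) = 9.4.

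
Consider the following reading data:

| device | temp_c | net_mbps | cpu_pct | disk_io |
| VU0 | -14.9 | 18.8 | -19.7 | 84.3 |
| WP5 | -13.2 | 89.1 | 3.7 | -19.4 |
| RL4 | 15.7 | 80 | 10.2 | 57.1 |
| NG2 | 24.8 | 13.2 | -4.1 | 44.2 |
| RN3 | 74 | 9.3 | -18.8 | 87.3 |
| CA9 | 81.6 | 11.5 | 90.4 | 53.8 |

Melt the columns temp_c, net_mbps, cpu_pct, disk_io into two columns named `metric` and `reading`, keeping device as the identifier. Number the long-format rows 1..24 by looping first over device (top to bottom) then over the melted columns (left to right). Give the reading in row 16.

44.2

24 rows total (6 × 4). Row 16: index ⌊(16-1)/4⌋ = 3 into device → NG2; (16-1) mod 4 = 3 into the melted columns → disk_io.
So row 16 is (NG2, disk_io, 44.2); reading = 44.2.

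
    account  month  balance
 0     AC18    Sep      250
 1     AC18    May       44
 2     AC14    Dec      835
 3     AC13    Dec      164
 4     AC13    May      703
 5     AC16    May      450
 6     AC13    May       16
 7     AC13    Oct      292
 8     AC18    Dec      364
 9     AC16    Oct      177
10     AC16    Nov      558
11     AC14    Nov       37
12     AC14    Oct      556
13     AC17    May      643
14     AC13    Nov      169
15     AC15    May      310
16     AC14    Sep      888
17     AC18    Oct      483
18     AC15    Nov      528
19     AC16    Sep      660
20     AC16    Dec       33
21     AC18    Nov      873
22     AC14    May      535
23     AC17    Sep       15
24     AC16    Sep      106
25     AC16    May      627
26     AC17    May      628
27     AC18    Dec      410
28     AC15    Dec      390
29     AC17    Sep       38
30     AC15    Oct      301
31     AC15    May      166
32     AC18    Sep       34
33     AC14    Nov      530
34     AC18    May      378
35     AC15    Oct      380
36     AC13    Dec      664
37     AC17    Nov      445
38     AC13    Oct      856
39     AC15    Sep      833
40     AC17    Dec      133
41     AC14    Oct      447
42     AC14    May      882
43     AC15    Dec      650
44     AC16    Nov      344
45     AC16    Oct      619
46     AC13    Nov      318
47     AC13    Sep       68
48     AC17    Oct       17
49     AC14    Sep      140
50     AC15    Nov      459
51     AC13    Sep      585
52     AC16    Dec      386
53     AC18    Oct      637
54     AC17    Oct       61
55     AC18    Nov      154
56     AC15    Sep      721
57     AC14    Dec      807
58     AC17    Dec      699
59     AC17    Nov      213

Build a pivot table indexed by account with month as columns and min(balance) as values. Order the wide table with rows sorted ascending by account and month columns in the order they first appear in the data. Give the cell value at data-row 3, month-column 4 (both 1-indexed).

With rows sorted ascending by account, row 3 is account=AC15. month columns in first-appearance order: Sep, May, Dec, Oct, Nov; column 4 is Oct.
Long rows with account=AC15, month=Oct: min(301, 380) = 301.

301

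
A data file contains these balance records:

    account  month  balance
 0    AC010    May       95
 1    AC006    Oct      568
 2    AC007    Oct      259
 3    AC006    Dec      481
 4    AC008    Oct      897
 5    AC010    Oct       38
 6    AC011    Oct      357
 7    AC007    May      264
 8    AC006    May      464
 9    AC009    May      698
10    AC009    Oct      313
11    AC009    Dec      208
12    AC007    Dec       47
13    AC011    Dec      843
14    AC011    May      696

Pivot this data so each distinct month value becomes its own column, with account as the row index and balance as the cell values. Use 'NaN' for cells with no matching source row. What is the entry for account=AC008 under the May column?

NaN

No long-format row has account=AC008 and month=May, so the cell is NaN.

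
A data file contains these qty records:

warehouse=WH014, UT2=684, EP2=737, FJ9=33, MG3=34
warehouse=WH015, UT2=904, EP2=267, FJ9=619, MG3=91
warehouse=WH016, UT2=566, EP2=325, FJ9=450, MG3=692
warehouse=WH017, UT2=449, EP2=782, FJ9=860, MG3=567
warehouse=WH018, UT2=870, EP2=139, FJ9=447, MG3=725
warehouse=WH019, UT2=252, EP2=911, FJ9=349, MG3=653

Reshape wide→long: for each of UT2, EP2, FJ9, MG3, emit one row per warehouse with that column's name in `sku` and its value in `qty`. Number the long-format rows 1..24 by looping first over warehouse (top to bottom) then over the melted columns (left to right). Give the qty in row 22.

911

24 rows total (6 × 4). Row 22: index ⌊(22-1)/4⌋ = 5 into warehouse → WH019; (22-1) mod 4 = 1 into the melted columns → EP2.
So row 22 is (WH019, EP2, 911); qty = 911.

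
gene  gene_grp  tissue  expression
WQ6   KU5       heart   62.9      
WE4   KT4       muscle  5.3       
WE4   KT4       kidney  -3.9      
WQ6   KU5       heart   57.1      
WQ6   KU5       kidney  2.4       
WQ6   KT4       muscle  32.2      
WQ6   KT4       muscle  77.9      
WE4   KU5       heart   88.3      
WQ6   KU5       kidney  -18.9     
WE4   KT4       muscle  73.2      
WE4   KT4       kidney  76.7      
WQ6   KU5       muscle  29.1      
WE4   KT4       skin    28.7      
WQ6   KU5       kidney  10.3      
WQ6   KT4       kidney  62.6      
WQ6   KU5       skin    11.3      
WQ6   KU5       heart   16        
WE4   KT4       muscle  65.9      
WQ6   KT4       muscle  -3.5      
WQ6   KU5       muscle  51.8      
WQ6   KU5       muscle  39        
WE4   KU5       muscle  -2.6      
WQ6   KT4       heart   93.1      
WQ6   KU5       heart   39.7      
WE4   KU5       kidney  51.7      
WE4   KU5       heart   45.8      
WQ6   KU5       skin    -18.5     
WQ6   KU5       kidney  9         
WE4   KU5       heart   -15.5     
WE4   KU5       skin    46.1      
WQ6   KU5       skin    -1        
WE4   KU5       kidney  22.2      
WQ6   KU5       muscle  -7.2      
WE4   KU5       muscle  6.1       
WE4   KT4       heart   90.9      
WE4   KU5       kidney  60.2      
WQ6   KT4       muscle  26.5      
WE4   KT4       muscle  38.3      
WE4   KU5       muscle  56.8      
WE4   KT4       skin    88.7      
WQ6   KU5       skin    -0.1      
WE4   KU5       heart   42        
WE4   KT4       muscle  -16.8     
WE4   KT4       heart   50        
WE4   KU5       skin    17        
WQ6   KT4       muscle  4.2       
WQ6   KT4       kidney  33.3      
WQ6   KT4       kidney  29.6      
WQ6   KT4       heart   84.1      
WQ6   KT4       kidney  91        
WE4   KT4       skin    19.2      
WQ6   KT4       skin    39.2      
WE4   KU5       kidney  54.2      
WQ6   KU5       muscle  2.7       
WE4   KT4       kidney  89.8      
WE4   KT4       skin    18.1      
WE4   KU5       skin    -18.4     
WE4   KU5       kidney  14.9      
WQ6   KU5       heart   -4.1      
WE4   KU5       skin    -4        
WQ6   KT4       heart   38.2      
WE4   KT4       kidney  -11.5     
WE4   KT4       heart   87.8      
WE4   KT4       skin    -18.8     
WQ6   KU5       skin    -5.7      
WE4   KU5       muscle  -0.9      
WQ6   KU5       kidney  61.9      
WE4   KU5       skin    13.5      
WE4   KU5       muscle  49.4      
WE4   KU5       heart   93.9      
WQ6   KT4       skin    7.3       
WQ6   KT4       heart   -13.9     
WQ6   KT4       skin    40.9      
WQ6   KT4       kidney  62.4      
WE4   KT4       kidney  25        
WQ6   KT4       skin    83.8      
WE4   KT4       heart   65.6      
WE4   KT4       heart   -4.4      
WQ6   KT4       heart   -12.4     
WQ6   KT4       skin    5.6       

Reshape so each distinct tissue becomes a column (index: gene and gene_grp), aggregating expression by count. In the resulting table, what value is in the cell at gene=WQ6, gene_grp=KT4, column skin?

5

Rows with gene=WQ6, gene_grp=KT4 and tissue=skin: expression values are 39.2, 7.3, 40.9, 83.8, 5.6.
5 rows match — count = 5.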